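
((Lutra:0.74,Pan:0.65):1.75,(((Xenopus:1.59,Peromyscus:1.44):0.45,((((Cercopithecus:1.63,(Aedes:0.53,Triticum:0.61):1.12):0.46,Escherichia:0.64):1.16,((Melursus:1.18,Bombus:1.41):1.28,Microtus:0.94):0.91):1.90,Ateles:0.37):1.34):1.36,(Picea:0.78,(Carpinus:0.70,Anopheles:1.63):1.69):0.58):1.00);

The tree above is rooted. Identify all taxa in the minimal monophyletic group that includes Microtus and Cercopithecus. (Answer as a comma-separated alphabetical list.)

Aedes, Bombus, Cercopithecus, Escherichia, Melursus, Microtus, Triticum

Tracing Microtus: it sits inside ((Melursus,Bombus),Microtus).
Tracing Cercopithecus: it sits inside (Cercopithecus,(Aedes,Triticum)).
The smallest clade enclosing both is (((Cercopithecus,(Aedes,Triticum)),Escherichia),((Melursus,Bombus),Microtus)); the answer is its 7 terminal taxa in alphabetical order.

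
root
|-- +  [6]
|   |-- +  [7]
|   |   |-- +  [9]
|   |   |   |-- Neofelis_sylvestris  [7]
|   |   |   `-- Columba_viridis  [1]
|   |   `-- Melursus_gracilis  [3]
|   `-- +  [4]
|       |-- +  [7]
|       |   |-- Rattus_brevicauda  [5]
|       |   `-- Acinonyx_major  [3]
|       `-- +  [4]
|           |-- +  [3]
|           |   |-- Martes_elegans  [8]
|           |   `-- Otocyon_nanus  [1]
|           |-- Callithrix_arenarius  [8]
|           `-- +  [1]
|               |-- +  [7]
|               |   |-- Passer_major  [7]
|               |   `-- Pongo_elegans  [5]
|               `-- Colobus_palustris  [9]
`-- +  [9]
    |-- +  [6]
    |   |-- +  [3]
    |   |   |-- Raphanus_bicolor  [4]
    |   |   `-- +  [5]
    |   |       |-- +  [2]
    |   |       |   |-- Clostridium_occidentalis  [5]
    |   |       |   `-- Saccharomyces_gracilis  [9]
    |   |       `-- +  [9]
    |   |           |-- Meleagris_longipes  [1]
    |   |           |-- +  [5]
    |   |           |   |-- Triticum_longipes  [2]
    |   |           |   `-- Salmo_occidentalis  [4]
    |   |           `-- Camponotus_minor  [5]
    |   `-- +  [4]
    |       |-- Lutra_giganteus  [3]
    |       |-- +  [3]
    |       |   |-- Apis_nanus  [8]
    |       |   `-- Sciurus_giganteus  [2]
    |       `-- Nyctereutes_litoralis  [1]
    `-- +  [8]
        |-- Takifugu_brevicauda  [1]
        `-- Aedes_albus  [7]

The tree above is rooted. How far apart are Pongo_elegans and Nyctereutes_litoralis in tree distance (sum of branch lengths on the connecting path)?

The path runs Pongo_elegans → … → MRCA → … → Nyctereutes_litoralis; the MRCA is the root of the tree.
Branch lengths along that path: 5 + 7 + 1 + 4 + 4 + 6 + 9 + 6 + 4 + 1 = 47.

47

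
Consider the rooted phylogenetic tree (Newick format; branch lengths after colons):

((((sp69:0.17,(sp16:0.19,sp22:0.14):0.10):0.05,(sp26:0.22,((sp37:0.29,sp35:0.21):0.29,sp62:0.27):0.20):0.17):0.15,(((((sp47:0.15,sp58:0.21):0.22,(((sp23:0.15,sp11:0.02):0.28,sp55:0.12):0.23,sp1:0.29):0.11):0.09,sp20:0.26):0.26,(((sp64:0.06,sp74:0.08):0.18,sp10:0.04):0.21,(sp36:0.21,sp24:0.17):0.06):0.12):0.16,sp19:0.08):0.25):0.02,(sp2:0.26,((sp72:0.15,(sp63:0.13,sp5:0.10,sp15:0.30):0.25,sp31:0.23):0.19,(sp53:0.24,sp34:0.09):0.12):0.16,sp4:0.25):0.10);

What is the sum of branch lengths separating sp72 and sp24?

The path runs sp72 → … → MRCA → … → sp24; the MRCA is the root of the tree.
Branch lengths along that path: 0.15 + 0.19 + 0.16 + 0.10 + 0.02 + 0.25 + 0.16 + 0.12 + 0.06 + 0.17 = 1.38.

1.38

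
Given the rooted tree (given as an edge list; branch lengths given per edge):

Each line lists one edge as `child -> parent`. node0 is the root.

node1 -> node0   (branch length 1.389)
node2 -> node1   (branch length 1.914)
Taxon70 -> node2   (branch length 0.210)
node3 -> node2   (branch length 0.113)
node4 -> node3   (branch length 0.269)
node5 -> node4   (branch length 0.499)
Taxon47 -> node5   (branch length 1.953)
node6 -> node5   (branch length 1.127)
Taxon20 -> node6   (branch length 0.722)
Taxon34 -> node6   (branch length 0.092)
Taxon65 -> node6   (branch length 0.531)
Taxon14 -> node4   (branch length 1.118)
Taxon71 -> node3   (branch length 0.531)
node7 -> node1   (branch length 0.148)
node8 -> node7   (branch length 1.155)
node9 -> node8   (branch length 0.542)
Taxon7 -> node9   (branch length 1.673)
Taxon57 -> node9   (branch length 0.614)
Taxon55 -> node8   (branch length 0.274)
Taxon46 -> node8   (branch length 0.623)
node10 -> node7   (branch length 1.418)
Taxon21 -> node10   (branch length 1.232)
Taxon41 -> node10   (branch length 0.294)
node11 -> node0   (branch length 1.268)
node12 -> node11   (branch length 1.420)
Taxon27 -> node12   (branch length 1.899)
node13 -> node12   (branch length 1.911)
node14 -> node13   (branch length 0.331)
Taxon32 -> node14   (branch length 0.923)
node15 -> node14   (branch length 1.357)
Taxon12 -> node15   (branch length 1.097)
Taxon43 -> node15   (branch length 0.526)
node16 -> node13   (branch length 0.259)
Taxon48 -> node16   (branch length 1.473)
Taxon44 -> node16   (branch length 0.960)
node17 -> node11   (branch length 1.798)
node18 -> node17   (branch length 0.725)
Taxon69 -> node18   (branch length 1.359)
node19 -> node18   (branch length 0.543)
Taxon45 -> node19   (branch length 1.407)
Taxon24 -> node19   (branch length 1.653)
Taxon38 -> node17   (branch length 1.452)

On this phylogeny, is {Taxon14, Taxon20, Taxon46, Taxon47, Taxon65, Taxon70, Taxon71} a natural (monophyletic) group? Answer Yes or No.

No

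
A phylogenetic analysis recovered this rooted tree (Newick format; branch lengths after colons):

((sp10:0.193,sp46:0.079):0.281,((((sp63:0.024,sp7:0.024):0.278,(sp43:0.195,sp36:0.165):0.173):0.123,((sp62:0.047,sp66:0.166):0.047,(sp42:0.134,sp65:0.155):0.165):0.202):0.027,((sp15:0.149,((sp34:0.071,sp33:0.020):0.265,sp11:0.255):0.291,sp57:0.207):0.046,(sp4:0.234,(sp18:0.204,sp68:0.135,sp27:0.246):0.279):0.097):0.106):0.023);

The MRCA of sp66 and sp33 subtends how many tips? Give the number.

The MRCA of sp66 and sp33 is the node subtending ((((sp63,sp7),(sp43,sp36)),((sp62,sp66),(sp42,sp65))),((sp15,((sp34,sp33),sp11),sp57),(sp4,(sp18,sp68,sp27)))).
That clade contains 17 terminal taxa: sp11, sp15, sp18, sp27, sp33, sp34, sp36, sp4, sp42, sp43, sp57, sp62, sp63, sp65, sp66, sp68, sp7.

17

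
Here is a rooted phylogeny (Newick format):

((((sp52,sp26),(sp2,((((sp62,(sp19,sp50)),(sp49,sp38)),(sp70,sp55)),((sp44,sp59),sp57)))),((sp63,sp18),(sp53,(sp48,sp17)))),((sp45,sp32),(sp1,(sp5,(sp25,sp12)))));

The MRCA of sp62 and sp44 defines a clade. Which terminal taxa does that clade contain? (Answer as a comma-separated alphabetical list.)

sp19, sp38, sp44, sp49, sp50, sp55, sp57, sp59, sp62, sp70

Tracing sp62: it sits inside (sp62,(sp19,sp50)).
Tracing sp44: it sits inside (sp44,sp59).
The smallest clade enclosing both is ((((sp62,(sp19,sp50)),(sp49,sp38)),(sp70,sp55)),((sp44,sp59),sp57)); the answer is its 10 terminal taxa in alphabetical order.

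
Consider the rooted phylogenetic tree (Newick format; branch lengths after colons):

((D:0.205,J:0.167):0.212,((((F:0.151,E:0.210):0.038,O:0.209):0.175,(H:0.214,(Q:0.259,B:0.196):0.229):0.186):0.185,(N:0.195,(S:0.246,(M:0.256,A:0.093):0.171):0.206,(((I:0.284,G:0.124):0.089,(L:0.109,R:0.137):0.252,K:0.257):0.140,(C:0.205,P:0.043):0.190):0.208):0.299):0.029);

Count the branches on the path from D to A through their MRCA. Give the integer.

7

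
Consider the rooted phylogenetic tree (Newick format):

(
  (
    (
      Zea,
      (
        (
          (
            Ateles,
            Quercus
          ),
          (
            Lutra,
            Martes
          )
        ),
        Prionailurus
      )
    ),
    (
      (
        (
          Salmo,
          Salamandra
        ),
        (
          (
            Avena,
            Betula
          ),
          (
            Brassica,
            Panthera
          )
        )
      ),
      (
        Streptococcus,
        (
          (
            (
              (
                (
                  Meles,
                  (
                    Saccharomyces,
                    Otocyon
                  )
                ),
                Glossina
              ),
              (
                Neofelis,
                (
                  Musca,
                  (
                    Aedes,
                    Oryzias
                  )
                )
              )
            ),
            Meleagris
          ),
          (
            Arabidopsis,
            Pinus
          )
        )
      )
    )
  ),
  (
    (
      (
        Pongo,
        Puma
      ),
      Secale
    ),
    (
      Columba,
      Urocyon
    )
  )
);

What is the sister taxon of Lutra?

Martes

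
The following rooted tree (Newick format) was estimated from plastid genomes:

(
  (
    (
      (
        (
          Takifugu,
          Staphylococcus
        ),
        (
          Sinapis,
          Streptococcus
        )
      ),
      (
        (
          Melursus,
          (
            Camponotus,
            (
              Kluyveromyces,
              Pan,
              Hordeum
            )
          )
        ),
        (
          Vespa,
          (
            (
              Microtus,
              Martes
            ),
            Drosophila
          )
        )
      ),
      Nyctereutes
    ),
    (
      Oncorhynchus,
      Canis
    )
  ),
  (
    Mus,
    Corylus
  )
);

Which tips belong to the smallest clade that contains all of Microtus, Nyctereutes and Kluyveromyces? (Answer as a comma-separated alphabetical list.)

Tracing Microtus: it sits inside (Microtus,Martes).
Tracing Nyctereutes: it sits inside (((Takifugu,Staphylococcus),(Sinapis,Streptococcus)),((Melursus,(Camponotus,(Kluyveromyces,Pan,Hordeum))),(Vespa,((Microtus,Martes),Drosophila))),Nyctereutes).
Tracing Kluyveromyces: it sits inside (Kluyveromyces,Pan,Hordeum).
The smallest clade enclosing all 3 is (((Takifugu,Staphylococcus),(Sinapis,Streptococcus)),((Melursus,(Camponotus,(Kluyveromyces,Pan,Hordeum))),(Vespa,((Microtus,Martes),Drosophila))),Nyctereutes); the answer is its 14 terminal taxa in alphabetical order.

Camponotus, Drosophila, Hordeum, Kluyveromyces, Martes, Melursus, Microtus, Nyctereutes, Pan, Sinapis, Staphylococcus, Streptococcus, Takifugu, Vespa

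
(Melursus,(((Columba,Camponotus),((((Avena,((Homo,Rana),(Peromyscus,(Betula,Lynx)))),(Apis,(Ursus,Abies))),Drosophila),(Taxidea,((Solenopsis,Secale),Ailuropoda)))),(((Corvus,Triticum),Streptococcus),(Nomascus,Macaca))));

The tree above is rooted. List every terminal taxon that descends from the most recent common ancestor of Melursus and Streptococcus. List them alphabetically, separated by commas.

Abies, Ailuropoda, Apis, Avena, Betula, Camponotus, Columba, Corvus, Drosophila, Homo, Lynx, Macaca, Melursus, Nomascus, Peromyscus, Rana, Secale, Solenopsis, Streptococcus, Taxidea, Triticum, Ursus

Tracing Melursus: it attaches directly to the root.
Tracing Streptococcus: it sits inside ((Corvus,Triticum),Streptococcus).
The smallest clade enclosing both is the whole tree (their MRCA is the root), so the answer is all 22 tips in alphabetical order.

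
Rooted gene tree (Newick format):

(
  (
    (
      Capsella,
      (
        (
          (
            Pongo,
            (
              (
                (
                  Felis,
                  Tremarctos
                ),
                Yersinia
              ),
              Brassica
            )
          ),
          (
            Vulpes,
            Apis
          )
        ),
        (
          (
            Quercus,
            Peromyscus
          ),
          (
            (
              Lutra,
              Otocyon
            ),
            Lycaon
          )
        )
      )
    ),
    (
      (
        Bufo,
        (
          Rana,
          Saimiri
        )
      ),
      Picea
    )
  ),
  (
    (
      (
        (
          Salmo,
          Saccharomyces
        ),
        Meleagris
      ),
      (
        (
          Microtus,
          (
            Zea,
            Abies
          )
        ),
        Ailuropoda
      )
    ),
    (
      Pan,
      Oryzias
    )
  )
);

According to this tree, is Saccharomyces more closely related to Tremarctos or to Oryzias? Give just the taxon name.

Oryzias

The MRCA of Saccharomyces and Oryzias subtends ((((Salmo,Saccharomyces),Meleagris),((Microtus,(Zea,Abies)),Ailuropoda)),(Pan,Oryzias)) (9 taxa).
The MRCA of Saccharomyces and Tremarctos is the root, subtending the entire tree (26 taxa).
The first is nested inside the second, so Saccharomyces shares a more recent common ancestor with Oryzias.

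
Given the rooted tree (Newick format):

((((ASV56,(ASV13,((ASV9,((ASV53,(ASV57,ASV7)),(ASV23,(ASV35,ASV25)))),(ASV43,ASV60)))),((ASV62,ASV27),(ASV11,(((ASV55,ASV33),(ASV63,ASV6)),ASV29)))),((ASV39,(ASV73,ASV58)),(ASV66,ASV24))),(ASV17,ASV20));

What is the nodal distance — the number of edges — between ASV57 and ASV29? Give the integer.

The MRCA of ASV57 and ASV29 is the node subtending ((ASV56,(ASV13,((ASV9,((ASV53,(ASV57,ASV7)),(ASV23,(ASV35,ASV25)))),(ASV43,ASV60)))),((ASV62,ASV27),(ASV11,(((ASV55,ASV33),(ASV63,ASV6)),ASV29)))).
From ASV57 up to that node: 8 branches. From ASV29 up to the same node: 4 branches. Total: 8 + 4 = 12.

12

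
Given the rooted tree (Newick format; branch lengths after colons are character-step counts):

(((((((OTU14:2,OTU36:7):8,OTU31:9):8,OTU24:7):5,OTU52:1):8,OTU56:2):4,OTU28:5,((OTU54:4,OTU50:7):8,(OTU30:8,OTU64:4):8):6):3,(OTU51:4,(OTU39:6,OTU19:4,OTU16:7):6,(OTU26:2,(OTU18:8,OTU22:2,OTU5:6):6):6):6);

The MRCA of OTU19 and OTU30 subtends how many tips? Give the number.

19

The MRCA of OTU19 and OTU30 is the root, so the clade is the entire tree.
That clade contains 19 terminal taxa: OTU14, OTU16, OTU18, OTU19, OTU22, OTU24, OTU26, OTU28, OTU30, OTU31, OTU36, OTU39, OTU5, OTU50, OTU51, OTU52, OTU54, OTU56, OTU64.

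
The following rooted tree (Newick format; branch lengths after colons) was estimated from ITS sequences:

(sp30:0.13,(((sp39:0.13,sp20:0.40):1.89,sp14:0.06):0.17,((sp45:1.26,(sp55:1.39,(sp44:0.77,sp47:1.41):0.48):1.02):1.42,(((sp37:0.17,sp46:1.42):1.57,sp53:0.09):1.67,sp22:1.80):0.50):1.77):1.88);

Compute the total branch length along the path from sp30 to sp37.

7.69

The path runs sp30 → … → MRCA → … → sp37; the MRCA is the root of the tree.
Branch lengths along that path: 0.13 + 1.88 + 1.77 + 0.50 + 1.67 + 1.57 + 0.17 = 7.69.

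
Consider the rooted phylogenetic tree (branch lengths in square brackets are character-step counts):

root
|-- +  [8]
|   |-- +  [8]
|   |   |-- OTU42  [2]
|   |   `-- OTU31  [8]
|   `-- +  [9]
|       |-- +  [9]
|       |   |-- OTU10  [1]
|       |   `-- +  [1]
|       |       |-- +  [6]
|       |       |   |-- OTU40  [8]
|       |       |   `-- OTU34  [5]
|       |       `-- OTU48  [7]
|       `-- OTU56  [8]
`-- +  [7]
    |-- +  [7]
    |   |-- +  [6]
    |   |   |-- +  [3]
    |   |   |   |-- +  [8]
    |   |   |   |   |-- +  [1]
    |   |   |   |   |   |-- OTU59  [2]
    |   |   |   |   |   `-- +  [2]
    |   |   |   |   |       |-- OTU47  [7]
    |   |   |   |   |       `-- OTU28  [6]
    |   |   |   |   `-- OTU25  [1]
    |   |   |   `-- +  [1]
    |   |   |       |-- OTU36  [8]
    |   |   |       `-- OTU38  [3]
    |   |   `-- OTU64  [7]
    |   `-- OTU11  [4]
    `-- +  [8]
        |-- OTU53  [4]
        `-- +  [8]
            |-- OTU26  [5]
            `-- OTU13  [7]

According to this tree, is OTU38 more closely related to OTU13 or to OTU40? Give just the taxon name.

OTU13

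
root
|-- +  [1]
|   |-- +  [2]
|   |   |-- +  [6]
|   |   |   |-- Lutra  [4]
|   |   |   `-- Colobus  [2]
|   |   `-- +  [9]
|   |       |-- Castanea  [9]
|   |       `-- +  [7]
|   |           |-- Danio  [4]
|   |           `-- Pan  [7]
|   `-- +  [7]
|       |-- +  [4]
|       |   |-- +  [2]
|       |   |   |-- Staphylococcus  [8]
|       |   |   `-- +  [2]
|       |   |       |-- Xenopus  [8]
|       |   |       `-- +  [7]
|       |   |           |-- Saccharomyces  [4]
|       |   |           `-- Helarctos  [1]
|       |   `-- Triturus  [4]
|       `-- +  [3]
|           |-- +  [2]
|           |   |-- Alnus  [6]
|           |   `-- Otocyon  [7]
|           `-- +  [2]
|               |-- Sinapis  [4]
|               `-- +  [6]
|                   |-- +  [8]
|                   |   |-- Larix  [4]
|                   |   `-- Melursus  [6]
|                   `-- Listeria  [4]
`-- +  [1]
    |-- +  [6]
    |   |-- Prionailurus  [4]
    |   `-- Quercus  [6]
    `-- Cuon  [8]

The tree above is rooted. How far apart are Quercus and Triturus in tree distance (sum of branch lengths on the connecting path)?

29

The path runs Quercus → … → MRCA → … → Triturus; the MRCA is the root of the tree.
Branch lengths along that path: 6 + 6 + 1 + 1 + 7 + 4 + 4 = 29.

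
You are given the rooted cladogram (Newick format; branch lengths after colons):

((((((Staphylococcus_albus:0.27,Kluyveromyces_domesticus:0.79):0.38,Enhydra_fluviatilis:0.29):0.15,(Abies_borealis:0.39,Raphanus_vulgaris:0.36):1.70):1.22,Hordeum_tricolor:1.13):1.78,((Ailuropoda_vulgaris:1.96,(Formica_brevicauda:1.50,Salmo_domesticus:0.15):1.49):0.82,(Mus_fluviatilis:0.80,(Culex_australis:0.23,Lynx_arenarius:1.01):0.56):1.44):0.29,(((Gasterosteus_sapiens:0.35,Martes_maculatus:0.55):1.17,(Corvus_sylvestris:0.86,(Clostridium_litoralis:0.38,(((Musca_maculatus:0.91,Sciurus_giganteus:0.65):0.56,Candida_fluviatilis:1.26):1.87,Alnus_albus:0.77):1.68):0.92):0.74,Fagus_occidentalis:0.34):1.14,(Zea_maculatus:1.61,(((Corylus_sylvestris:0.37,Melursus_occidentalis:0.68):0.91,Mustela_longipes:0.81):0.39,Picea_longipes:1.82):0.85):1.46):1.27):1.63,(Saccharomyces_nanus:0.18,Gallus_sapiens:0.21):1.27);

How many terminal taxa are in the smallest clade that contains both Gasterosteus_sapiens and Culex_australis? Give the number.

26

The MRCA of Gasterosteus_sapiens and Culex_australis is the node subtending (((((Staphylococcus_albus,Kluyveromyces_domesticus),Enhydra_fluviatilis),(Abies_borealis,Raphanus_vulgaris)),Hordeum_tricolor),((Ailuropoda_vulgaris,(Formica_brevicauda,Salmo_domesticus)),(Mus_fluviatilis,(Culex_australis,Lynx_arenarius))),(((Gasterosteus_sapiens,Martes_maculatus),(Corvus_sylvestris,(Clostridium_litoralis,(((Musca_maculatus,Sciurus_giganteus),Candida_fluviatilis),Alnus_albus))),Fagus_occidentalis),(Zea_maculatus,(((Corylus_sylvestris,Melursus_occidentalis),Mustela_longipes),Picea_longipes)))).
That clade contains 26 terminal taxa: Abies_borealis, Ailuropoda_vulgaris, Alnus_albus, Candida_fluviatilis, Clostridium_litoralis, Corvus_sylvestris, Corylus_sylvestris, Culex_australis, Enhydra_fluviatilis, Fagus_occidentalis, Formica_brevicauda, Gasterosteus_sapiens, Hordeum_tricolor, Kluyveromyces_domesticus, Lynx_arenarius, Martes_maculatus, Melursus_occidentalis, Mus_fluviatilis, Musca_maculatus, Mustela_longipes, Picea_longipes, Raphanus_vulgaris, Salmo_domesticus, Sciurus_giganteus, Staphylococcus_albus, Zea_maculatus.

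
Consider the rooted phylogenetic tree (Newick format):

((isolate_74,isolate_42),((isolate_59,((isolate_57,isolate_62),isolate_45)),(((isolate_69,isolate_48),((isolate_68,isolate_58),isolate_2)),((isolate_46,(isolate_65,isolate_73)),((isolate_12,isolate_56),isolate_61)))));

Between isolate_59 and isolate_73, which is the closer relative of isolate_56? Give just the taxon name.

The MRCA of isolate_56 and isolate_73 subtends ((isolate_46,(isolate_65,isolate_73)),((isolate_12,isolate_56),isolate_61)) (6 taxa).
The MRCA of isolate_56 and isolate_59 subtends ((isolate_59,((isolate_57,isolate_62),isolate_45)),(((isolate_69,isolate_48),((isolate_68,isolate_58),isolate_2)),((isolate_46,(isolate_65,isolate_73)),((isolate_12,isolate_56),isolate_61)))) (15 taxa).
The first is nested inside the second, so isolate_56 shares a more recent common ancestor with isolate_73.

isolate_73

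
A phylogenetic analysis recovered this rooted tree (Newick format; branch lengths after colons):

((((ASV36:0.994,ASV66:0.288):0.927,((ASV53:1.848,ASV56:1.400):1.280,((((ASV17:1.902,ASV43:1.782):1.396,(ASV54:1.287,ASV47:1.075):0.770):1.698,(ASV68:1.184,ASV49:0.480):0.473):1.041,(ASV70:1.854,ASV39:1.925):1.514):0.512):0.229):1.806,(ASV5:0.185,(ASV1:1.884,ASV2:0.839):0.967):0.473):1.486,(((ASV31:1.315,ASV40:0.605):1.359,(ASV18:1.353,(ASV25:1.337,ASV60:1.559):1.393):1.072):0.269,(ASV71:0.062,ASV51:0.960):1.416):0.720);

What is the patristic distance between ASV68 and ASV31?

The path runs ASV68 → … → MRCA → … → ASV31; the MRCA is the root of the tree.
Branch lengths along that path: 1.184 + 0.473 + 1.041 + 0.512 + 0.229 + 1.806 + 1.486 + 0.720 + 0.269 + 1.359 + 1.315 = 10.394.

10.394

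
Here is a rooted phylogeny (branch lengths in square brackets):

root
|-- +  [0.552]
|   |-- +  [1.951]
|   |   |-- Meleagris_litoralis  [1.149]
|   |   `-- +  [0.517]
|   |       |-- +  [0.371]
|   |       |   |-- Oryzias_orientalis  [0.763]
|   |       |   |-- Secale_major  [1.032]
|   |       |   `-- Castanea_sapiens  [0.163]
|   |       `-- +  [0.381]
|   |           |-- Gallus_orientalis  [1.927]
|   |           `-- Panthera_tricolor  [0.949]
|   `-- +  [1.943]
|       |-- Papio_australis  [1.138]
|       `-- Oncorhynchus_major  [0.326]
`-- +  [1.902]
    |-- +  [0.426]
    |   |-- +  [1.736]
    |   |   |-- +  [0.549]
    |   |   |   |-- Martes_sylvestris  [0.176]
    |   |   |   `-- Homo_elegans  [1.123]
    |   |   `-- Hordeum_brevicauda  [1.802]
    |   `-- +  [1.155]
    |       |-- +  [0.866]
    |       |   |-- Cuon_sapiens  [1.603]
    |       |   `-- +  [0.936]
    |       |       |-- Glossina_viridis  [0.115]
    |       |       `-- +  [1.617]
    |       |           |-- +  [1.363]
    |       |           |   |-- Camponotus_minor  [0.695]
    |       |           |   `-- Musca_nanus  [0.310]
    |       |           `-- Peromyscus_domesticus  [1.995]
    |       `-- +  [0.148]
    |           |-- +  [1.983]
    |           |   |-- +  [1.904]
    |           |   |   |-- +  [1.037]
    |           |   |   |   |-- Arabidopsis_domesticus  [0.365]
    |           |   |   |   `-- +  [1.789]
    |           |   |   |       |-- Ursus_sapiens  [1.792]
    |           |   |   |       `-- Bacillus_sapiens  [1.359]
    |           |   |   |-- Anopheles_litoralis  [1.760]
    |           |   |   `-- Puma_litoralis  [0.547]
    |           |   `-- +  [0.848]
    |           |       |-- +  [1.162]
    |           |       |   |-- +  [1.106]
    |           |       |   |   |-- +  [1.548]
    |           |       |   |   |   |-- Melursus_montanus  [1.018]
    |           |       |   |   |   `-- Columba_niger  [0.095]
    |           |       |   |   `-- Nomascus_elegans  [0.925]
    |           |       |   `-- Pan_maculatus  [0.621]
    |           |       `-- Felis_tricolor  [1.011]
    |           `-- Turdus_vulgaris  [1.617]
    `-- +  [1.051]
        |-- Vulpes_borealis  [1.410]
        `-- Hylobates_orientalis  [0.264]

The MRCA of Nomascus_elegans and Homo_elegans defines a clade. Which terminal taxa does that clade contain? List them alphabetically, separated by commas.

Tracing Nomascus_elegans: it sits inside ((Melursus_montanus,Columba_niger),Nomascus_elegans).
Tracing Homo_elegans: it sits inside (Martes_sylvestris,Homo_elegans).
The smallest clade enclosing both is (((Martes_sylvestris,Homo_elegans),Hordeum_brevicauda),((Cuon_sapiens,(Glossina_viridis,((Camponotus_minor,Musca_nanus),Peromyscus_domesticus))),((((Arabidopsis_domesticus,(Ursus_sapiens,Bacillus_sapiens)),Anopheles_litoralis,Puma_litoralis),((((Melursus_montanus,Columba_niger),Nomascus_elegans),Pan_maculatus),Felis_tricolor)),Turdus_vulgaris))); the answer is its 19 terminal taxa in alphabetical order.

Anopheles_litoralis, Arabidopsis_domesticus, Bacillus_sapiens, Camponotus_minor, Columba_niger, Cuon_sapiens, Felis_tricolor, Glossina_viridis, Homo_elegans, Hordeum_brevicauda, Martes_sylvestris, Melursus_montanus, Musca_nanus, Nomascus_elegans, Pan_maculatus, Peromyscus_domesticus, Puma_litoralis, Turdus_vulgaris, Ursus_sapiens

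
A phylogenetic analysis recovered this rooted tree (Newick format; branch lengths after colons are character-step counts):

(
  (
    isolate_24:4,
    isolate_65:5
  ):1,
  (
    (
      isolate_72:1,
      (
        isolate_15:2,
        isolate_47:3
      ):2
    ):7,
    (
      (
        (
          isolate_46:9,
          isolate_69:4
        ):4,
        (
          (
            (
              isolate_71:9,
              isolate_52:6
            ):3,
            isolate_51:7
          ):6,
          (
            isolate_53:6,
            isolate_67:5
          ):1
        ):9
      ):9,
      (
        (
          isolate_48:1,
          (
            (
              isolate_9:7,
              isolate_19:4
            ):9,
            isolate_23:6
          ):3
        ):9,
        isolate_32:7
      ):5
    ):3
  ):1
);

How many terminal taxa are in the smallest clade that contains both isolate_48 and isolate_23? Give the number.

4

The MRCA of isolate_48 and isolate_23 is the node subtending (isolate_48,((isolate_9,isolate_19),isolate_23)).
That clade contains 4 terminal taxa: isolate_19, isolate_23, isolate_48, isolate_9.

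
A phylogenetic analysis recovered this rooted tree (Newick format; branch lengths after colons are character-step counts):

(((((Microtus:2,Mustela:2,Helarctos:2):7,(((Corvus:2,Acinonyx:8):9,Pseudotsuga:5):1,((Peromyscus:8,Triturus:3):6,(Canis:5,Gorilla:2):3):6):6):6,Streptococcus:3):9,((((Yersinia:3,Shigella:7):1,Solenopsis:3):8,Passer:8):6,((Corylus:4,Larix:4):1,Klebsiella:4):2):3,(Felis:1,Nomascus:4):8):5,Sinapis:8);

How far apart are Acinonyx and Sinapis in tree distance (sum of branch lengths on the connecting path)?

The path runs Acinonyx → … → MRCA → … → Sinapis; the MRCA is the root of the tree.
Branch lengths along that path: 8 + 9 + 1 + 6 + 6 + 9 + 5 + 8 = 52.

52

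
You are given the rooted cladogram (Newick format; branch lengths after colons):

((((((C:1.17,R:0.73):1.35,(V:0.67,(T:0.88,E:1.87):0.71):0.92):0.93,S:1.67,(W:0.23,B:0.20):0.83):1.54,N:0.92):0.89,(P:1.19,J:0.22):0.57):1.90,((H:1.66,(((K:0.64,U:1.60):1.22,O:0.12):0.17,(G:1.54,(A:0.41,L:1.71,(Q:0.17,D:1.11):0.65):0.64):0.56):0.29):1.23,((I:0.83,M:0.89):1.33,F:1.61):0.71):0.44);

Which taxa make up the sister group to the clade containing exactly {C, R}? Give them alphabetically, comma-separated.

E, T, V

The clade containing exactly {C, R} attaches to the tree at the node subtending ((C,R),(V,(T,E))).
The other lineage descending from that same node — the sister group — is (V,(T,E)); its 3 tips in alphabetical order are the answer.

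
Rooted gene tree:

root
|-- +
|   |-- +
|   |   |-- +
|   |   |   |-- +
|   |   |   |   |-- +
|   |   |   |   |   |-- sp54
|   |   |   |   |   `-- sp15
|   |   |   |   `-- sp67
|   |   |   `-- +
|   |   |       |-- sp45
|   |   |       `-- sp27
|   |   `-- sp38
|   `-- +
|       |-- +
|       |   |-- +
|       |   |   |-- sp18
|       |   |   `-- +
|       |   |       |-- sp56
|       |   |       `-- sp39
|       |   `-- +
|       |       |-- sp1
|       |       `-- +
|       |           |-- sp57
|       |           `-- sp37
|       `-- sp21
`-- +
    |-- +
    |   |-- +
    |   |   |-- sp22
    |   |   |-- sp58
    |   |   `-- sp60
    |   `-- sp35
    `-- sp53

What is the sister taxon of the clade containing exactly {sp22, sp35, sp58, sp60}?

The clade containing exactly {sp22, sp35, sp58, sp60} attaches to the tree at the node subtending (((sp22,sp58,sp60),sp35),sp53).
The other lineage descending from that same node — the sister group — is the single tip sp53.

sp53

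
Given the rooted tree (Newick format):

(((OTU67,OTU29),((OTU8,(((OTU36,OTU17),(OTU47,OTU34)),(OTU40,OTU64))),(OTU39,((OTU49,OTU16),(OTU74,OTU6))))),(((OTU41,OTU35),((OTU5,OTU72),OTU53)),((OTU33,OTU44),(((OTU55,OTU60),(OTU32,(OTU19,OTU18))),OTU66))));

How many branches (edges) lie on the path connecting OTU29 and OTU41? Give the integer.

The MRCA of OTU29 and OTU41 is the root of the tree.
From OTU29 up to that node: 3 branches. From OTU41 up to the same node: 4 branches. Total: 3 + 4 = 7.

7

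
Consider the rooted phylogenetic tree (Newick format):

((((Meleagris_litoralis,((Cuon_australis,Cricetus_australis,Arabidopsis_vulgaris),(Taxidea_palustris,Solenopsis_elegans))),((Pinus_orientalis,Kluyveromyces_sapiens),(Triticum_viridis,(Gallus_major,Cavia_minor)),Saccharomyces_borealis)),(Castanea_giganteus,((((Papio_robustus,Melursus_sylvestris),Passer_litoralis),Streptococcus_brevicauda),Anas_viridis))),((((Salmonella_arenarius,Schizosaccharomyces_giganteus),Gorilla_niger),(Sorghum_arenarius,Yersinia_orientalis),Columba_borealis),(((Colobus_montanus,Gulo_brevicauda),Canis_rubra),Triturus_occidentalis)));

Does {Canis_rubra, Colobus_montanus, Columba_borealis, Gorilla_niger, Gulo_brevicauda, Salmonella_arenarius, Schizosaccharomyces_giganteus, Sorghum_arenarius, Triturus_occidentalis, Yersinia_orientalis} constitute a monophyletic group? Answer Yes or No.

Yes

The most recent common ancestor of these taxa subtends ((((Salmonella_arenarius,Schizosaccharomyces_giganteus),Gorilla_niger),(Sorghum_arenarius,Yersinia_orientalis),Columba_borealis),(((Colobus_montanus,Gulo_brevicauda),Canis_rubra),Triturus_occidentalis)).
That clade has exactly 10 tips — every listed taxon and nothing else — so the group is monophyletic.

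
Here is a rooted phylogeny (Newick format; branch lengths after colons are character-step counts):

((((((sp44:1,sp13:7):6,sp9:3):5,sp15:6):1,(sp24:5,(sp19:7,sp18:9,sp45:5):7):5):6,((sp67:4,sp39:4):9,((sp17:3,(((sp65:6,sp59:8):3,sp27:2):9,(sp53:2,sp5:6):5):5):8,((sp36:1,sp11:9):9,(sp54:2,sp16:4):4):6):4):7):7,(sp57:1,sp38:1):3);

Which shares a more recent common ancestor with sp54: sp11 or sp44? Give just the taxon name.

sp11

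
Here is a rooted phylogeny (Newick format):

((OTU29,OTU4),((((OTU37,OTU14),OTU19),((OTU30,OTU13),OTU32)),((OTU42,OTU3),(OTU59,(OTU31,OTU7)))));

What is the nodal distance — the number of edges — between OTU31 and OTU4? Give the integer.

The MRCA of OTU31 and OTU4 is the root of the tree.
From OTU31 up to that node: 5 branches. From OTU4 up to the same node: 2 branches. Total: 5 + 2 = 7.

7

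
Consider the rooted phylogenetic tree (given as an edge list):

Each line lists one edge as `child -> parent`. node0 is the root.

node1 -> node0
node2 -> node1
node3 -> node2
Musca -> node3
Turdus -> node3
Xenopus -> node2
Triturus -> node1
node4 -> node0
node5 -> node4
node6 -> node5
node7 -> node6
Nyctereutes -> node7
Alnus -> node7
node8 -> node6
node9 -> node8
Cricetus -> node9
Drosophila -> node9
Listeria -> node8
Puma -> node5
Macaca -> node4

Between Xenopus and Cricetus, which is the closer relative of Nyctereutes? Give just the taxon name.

Cricetus

The MRCA of Nyctereutes and Cricetus subtends ((Nyctereutes,Alnus),((Cricetus,Drosophila),Listeria)) (5 taxa).
The MRCA of Nyctereutes and Xenopus is the root, subtending the entire tree (11 taxa).
The first is nested inside the second, so Nyctereutes shares a more recent common ancestor with Cricetus.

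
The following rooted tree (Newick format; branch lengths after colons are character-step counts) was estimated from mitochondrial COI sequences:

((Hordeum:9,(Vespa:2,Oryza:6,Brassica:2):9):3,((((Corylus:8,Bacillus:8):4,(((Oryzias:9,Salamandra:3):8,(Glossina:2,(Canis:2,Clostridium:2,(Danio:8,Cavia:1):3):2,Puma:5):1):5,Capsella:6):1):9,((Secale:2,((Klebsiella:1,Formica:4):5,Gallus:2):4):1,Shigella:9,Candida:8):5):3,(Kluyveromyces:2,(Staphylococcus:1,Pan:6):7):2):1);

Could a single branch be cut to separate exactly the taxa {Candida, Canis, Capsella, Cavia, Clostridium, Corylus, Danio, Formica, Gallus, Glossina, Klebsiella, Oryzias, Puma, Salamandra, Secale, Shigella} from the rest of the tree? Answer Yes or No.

No

The MRCA of the listed taxa subtends (((Corylus,Bacillus),(((Oryzias,Salamandra),(Glossina,(Canis,Clostridium,(Danio,Cavia)),Puma)),Capsella)),((Secale,((Klebsiella,Formica),Gallus)),Shigella,Candida)).
That clade also contains Bacillus, which is not in the proposed group, so the group is not monophyletic.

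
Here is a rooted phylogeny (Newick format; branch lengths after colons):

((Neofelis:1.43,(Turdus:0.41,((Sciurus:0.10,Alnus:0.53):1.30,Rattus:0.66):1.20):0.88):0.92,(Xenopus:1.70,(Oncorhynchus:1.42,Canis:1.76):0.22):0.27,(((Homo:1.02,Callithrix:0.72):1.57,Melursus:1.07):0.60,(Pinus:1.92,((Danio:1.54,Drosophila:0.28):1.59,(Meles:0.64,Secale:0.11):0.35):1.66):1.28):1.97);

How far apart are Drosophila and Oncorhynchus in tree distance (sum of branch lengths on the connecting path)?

The path runs Drosophila → … → MRCA → … → Oncorhynchus; the MRCA is the root of the tree.
Branch lengths along that path: 0.28 + 1.59 + 1.66 + 1.28 + 1.97 + 0.27 + 0.22 + 1.42 = 8.69.

8.69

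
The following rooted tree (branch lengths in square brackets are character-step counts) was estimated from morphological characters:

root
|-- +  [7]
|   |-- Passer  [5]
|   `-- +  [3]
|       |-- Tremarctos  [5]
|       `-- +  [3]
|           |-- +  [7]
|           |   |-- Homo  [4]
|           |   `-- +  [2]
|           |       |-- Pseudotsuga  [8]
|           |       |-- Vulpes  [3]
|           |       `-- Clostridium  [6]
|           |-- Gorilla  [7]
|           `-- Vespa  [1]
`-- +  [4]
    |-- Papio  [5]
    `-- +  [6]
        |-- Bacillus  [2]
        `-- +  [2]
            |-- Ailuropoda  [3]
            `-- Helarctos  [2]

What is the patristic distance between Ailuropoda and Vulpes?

The path runs Ailuropoda → … → MRCA → … → Vulpes; the MRCA is the root of the tree.
Branch lengths along that path: 3 + 2 + 6 + 4 + 7 + 3 + 3 + 7 + 2 + 3 = 40.

40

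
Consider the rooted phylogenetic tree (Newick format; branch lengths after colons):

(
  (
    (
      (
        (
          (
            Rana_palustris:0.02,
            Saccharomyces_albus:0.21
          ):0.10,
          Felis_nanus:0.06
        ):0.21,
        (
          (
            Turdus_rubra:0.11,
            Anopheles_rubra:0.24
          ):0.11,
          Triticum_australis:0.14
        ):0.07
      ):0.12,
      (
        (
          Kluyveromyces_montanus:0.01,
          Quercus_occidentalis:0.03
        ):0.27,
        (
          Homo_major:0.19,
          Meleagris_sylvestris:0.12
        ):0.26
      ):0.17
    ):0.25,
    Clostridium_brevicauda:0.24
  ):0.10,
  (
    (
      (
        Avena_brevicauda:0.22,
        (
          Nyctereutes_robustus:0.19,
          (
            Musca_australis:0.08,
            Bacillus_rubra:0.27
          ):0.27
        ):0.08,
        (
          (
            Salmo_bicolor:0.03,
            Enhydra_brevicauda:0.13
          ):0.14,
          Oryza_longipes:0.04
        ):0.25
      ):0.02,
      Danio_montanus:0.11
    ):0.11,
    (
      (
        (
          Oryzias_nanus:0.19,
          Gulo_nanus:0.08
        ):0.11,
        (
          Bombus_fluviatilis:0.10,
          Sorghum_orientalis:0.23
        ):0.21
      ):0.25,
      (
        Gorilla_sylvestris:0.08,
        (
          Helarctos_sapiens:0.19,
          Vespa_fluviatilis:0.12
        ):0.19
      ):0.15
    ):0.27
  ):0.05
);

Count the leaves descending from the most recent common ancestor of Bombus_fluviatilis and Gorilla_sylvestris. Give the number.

The MRCA of Bombus_fluviatilis and Gorilla_sylvestris is the node subtending (((Oryzias_nanus,Gulo_nanus),(Bombus_fluviatilis,Sorghum_orientalis)),(Gorilla_sylvestris,(Helarctos_sapiens,Vespa_fluviatilis))).
That clade contains 7 terminal taxa: Bombus_fluviatilis, Gorilla_sylvestris, Gulo_nanus, Helarctos_sapiens, Oryzias_nanus, Sorghum_orientalis, Vespa_fluviatilis.

7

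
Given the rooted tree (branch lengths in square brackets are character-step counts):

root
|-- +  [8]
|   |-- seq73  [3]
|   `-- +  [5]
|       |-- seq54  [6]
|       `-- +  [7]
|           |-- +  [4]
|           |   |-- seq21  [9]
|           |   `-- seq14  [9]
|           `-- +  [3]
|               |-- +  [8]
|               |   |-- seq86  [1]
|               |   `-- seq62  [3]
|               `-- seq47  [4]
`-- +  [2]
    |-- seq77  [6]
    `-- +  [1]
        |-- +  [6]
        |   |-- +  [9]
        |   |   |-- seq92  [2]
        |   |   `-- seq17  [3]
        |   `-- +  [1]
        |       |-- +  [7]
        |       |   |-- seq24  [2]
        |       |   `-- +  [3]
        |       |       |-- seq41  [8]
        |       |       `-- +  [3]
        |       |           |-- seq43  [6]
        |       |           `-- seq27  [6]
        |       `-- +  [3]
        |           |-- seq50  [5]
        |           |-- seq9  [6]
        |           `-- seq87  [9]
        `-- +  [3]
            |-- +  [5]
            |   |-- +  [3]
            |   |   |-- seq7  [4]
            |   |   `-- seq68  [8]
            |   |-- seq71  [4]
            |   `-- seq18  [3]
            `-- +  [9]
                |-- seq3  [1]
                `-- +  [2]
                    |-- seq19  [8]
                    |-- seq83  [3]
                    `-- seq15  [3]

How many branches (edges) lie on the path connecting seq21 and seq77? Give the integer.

The MRCA of seq21 and seq77 is the root of the tree.
From seq21 up to that node: 5 branches. From seq77 up to the same node: 2 branches. Total: 5 + 2 = 7.

7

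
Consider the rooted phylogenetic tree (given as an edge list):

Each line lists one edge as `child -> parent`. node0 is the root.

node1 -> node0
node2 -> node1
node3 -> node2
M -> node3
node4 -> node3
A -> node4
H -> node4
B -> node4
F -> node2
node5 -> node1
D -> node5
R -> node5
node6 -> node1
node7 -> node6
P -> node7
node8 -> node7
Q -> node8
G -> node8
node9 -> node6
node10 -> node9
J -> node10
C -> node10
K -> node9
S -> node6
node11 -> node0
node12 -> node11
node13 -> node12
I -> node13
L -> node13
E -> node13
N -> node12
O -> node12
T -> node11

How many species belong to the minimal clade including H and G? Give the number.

The MRCA of H and G is the node subtending (((M,(A,H,B)),F),(D,R),((P,(Q,G)),((J,C),K),S)).
That clade contains 14 terminal taxa: A, B, C, D, F, G, H, J, K, M, P, Q, R, S.

14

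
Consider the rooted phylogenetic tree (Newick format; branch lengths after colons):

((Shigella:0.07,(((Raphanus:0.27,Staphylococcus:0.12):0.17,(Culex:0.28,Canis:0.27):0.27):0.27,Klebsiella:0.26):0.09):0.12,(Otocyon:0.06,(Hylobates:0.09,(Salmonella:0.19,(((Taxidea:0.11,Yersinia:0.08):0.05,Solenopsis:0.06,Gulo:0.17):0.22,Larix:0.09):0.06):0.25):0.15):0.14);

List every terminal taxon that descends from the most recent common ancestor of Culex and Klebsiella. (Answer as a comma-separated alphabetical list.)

Canis, Culex, Klebsiella, Raphanus, Staphylococcus

Tracing Culex: it sits inside (Culex,Canis).
Tracing Klebsiella: it sits inside (((Raphanus,Staphylococcus),(Culex,Canis)),Klebsiella).
The smallest clade enclosing both is (((Raphanus,Staphylococcus),(Culex,Canis)),Klebsiella); the answer is its 5 terminal taxa in alphabetical order.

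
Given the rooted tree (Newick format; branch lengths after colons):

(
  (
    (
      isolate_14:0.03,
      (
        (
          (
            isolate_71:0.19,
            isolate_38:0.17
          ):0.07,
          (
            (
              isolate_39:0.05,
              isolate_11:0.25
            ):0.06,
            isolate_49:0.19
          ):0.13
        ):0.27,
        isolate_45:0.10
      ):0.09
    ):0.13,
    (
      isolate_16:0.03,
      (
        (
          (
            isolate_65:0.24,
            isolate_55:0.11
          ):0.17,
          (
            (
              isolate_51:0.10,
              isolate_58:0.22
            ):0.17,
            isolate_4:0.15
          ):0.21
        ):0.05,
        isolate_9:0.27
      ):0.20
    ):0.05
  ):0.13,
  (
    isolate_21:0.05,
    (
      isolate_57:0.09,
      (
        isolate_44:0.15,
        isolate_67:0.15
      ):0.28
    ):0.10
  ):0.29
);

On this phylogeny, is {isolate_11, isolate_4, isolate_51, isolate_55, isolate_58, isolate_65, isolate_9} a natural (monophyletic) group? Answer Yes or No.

No

The MRCA of the listed taxa subtends ((isolate_14,(((isolate_71,isolate_38),((isolate_39,isolate_11),isolate_49)),isolate_45)),(isolate_16,(((isolate_65,isolate_55),((isolate_51,isolate_58),isolate_4)),isolate_9))).
That clade also contains isolate_14, isolate_16, isolate_38, isolate_39, isolate_45, isolate_49, isolate_71, which are not in the proposed group, so the group is not monophyletic.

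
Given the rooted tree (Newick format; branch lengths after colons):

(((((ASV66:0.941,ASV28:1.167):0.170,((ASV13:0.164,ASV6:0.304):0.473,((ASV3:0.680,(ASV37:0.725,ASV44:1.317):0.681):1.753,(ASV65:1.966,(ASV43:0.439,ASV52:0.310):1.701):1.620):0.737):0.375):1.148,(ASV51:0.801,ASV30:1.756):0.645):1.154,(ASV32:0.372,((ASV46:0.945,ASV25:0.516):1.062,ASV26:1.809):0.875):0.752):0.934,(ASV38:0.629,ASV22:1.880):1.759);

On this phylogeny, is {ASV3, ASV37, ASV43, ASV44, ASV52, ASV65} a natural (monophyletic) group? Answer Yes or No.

The most recent common ancestor of these taxa subtends ((ASV3,(ASV37,ASV44)),(ASV65,(ASV43,ASV52))).
That clade has exactly 6 tips — every listed taxon and nothing else — so the group is monophyletic.

Yes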